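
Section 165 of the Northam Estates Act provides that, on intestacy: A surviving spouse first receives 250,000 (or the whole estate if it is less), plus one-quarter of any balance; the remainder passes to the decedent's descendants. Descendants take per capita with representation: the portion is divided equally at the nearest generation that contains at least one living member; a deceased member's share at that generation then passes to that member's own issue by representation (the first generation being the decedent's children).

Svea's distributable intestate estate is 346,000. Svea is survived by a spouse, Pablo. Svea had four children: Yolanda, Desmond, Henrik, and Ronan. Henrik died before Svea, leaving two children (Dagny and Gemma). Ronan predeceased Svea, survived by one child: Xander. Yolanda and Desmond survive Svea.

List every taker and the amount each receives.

Pablo: 274,000; Yolanda: 18,000; Desmond: 18,000; Dagny: 9,000; Gemma: 9,000; Xander: 18,000

Pablo first takes 250,000, leaving a balance of 96,000. Pablo then takes one-quarter of the balance (24,000), for a total of 274,000. The remaining 72,000 passes to the descendants.
The descendants' portion (72,000) is divided into 4 shares of 18,000: Yolanda and Desmond each take 18,000; Henrik's 18,000 share passes to Henrik's issue; Ronan's 18,000 share passes to Ronan's issue.
Henrik's share (18,000) is divided into 2 shares of 9,000: Dagny and Gemma each take 9,000.
Ronan's share (18,000) passes entirely to Xander.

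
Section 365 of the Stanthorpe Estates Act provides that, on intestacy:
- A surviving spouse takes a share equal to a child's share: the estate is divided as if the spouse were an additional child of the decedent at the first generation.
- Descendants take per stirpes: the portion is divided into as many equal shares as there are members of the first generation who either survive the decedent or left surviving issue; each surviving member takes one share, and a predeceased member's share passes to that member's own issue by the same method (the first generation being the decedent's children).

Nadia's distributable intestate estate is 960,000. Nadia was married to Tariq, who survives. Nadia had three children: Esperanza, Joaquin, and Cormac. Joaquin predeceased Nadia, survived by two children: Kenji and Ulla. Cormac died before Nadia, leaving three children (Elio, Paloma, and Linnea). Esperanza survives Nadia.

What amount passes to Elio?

Elio receives 80,000.

The spouse counts as an additional share at the children's level, so there are 4 primary shares of 240,000. Tariq takes one such share (240,000).
The children's combined portion (720,000) is divided into 3 shares of 240,000: Esperanza takes 240,000; Joaquin's 240,000 share passes to Joaquin's issue; Cormac's 240,000 share passes to Cormac's issue.
Joaquin's share (240,000) is divided into 2 shares of 120,000: Kenji and Ulla each take 120,000.
Cormac's share (240,000) is divided into 3 shares of 80,000: Elio, Paloma, and Linnea each take 80,000.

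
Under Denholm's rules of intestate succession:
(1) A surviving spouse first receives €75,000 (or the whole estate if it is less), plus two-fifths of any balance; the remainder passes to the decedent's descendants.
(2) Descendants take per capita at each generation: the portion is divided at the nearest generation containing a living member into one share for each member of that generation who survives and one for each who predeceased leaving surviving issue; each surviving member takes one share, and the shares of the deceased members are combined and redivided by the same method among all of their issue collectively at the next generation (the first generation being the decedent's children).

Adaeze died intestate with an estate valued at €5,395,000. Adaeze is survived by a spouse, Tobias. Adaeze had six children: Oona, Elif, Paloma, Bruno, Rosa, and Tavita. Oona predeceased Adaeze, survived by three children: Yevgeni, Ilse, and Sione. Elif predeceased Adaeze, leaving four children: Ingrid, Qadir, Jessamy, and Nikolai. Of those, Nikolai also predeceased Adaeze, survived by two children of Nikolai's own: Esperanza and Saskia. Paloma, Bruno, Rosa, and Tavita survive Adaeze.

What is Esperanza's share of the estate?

Esperanza receives €76,000.

Tobias first takes €75,000, leaving a balance of €5,320,000. Tobias then takes two-fifths of the balance (€2,128,000), for a total of €2,203,000. The remaining €3,192,000 passes to the descendants.
The descendants' portion (€3,192,000) is divided at the children's generation into 6 shares of €532,000. Paloma, Bruno, Rosa, and Tavita each take €532,000. The 2 shares of the deceased (Oona and Elif) are combined into a pool of €1,064,000.
That pool (€1,064,000) is divided at the grandchildren's generation into 7 shares of €152,000. Yevgeni, Ilse, Sione, Ingrid, Qadir, and Jessamy each take €152,000. The remaining share for the deceased Nikolai (€152,000) is carried to the next generation.
That pool (€152,000) is divided at the great-grandchildren's generation equally among Esperanza and Saskia: €76,000 each.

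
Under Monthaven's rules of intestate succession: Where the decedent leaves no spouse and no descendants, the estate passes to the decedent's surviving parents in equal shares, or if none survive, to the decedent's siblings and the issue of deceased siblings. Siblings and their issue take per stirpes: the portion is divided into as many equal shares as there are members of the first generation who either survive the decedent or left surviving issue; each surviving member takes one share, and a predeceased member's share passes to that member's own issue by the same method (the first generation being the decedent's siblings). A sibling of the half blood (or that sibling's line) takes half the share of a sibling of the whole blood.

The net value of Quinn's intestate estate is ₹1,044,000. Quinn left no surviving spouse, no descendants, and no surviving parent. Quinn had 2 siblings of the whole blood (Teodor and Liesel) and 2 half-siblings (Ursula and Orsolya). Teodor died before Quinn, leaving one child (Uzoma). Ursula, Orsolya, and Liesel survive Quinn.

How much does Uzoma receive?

The entire ₹1,044,000 passes to the siblings and their issue.
Counting each half-blood sibling's line as half a unit, there are 3 units in ₹1,044,000, so one unit is ₹348,000. Whole-blood lines (Teodor and Liesel) take ₹348,000 each; half-blood lines (Ursula and Orsolya) take ₹174,000 each.
Teodor's share (₹348,000) passes entirely to Uzoma.

Uzoma receives ₹348,000.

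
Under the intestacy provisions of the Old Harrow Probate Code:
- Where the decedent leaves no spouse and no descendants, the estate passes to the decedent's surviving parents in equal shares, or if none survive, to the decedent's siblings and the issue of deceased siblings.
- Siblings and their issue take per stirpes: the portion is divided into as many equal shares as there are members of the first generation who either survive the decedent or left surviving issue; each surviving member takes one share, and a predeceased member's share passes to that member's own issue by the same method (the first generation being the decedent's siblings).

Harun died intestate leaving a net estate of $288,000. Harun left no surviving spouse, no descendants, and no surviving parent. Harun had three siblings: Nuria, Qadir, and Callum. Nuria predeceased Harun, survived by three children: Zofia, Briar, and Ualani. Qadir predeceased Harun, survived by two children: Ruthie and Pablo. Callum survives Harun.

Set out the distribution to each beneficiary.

Zofia: $32,000; Briar: $32,000; Ualani: $32,000; Ruthie: $48,000; Pablo: $48,000; Callum: $96,000

The entire $288,000 passes to the siblings and their issue.
That amount ($288,000) is divided into 3 shares of $96,000: Callum takes $96,000; Nuria's $96,000 share passes to Nuria's issue; Qadir's $96,000 share passes to Qadir's issue.
Nuria's share ($96,000) is divided into 3 shares of $32,000: Zofia, Briar, and Ualani each take $32,000.
Qadir's share ($96,000) is divided into 2 shares of $48,000: Ruthie and Pablo each take $48,000.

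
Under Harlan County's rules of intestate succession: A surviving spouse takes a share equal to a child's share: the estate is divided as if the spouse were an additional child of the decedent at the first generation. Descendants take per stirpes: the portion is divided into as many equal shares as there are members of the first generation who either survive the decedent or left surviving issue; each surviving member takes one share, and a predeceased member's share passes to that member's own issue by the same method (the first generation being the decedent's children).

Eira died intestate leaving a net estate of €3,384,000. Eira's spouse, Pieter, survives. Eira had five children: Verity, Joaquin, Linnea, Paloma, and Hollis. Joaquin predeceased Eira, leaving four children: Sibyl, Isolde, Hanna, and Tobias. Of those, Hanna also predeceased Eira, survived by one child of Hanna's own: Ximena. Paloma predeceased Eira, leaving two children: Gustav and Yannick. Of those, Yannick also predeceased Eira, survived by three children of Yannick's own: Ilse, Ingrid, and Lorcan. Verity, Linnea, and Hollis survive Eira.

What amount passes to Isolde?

Isolde receives €141,000.

The spouse counts as an additional share at the children's level, so there are 6 primary shares of €564,000. Pieter takes one such share (€564,000).
The children's combined portion (€2,820,000) is divided into 5 shares of €564,000: Verity, Linnea, and Hollis each take €564,000; Joaquin's €564,000 share passes to Joaquin's issue; Paloma's €564,000 share passes to Paloma's issue.
Joaquin's share (€564,000) is divided into 4 shares of €141,000: Sibyl, Isolde, and Tobias each take €141,000; Hanna's €141,000 share passes to Hanna's issue.
Hanna's share (€141,000) passes entirely to Ximena.
Paloma's share (€564,000) is divided into 2 shares of €282,000: Gustav takes €282,000; Yannick's €282,000 share passes to Yannick's issue.
Yannick's share (€282,000) is divided into 3 shares of €94,000: Ilse, Ingrid, and Lorcan each take €94,000.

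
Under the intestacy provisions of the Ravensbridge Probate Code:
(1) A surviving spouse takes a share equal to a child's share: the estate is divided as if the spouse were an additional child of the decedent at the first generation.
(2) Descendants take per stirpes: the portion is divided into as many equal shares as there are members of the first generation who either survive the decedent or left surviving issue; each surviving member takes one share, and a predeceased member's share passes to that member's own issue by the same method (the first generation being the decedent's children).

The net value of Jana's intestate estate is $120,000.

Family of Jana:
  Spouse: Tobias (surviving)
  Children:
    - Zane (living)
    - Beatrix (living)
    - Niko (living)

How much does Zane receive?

The spouse counts as an additional share at the children's level, so there are 4 primary shares of $30,000. Tobias takes one such share ($30,000).
The children's combined portion ($90,000) is divided into 3 shares of $30,000: Zane, Beatrix, and Niko each take $30,000.

Zane receives $30,000.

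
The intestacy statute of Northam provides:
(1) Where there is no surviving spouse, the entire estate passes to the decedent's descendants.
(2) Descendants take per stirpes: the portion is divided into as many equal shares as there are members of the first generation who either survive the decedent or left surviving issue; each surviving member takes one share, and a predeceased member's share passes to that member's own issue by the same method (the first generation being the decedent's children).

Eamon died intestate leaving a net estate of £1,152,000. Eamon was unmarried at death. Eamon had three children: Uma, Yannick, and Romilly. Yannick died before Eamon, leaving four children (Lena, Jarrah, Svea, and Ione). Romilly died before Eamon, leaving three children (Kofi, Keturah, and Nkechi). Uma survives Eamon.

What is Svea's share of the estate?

The entire £1,152,000 passes to the descendants.
That amount (£1,152,000) is divided into 3 shares of £384,000: Uma takes £384,000; Yannick's £384,000 share passes to Yannick's issue; Romilly's £384,000 share passes to Romilly's issue.
Yannick's share (£384,000) is divided into 4 shares of £96,000: Lena, Jarrah, Svea, and Ione each take £96,000.
Romilly's share (£384,000) is divided into 3 shares of £128,000: Kofi, Keturah, and Nkechi each take £128,000.

Svea receives £96,000.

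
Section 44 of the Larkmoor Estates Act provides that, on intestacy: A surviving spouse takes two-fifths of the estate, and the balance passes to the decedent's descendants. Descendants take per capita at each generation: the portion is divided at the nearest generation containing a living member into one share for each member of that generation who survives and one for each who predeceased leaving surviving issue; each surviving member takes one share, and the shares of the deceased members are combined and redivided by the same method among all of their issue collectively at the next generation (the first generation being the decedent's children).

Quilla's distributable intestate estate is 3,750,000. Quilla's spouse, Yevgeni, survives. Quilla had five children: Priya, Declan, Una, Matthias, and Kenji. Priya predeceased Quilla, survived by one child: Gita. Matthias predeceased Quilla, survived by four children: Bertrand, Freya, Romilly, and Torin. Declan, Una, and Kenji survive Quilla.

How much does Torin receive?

Torin receives 180,000.

Yevgeni takes two-fifths of 3,750,000 = 1,500,000. The remaining 2,250,000 passes to the descendants.
The descendants' portion (2,250,000) is divided at the children's generation into 5 shares of 450,000. Declan, Una, and Kenji each take 450,000. The 2 shares of the deceased (Priya and Matthias) are combined into a pool of 900,000.
That pool (900,000) is divided at the grandchildren's generation equally among Gita, Bertrand, Freya, Romilly, and Torin: 180,000 each.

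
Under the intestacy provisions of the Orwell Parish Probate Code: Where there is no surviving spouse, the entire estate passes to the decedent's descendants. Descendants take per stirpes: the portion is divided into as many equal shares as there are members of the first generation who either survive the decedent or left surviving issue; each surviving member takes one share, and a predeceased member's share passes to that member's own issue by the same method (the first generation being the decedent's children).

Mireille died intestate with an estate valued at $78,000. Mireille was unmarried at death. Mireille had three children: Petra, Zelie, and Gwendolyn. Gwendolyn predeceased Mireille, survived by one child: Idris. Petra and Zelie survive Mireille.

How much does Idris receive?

Idris receives $26,000.

The entire $78,000 passes to the descendants.
That amount ($78,000) is divided into 3 shares of $26,000: Petra and Zelie each take $26,000; Gwendolyn's $26,000 share passes to Gwendolyn's issue.
Gwendolyn's share ($26,000) passes entirely to Idris.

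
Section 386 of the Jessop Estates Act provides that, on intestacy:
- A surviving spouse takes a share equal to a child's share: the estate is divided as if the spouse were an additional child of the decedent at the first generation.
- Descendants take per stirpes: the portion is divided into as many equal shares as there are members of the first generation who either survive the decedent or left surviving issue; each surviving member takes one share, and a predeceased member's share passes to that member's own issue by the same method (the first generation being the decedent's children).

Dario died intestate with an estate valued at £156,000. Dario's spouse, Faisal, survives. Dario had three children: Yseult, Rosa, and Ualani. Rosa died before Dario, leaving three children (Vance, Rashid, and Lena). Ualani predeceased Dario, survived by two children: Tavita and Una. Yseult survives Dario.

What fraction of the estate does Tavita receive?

Tavita receives 1/8 of the estate.

The spouse counts as an additional share at the children's level, so there are 4 primary shares of £39,000. Faisal takes one such share (£39,000).
The children's combined portion (£117,000) is divided into 3 shares of £39,000: Yseult takes £39,000; Rosa's £39,000 share passes to Rosa's issue; Ualani's £39,000 share passes to Ualani's issue.
Rosa's share (£39,000) is divided into 3 shares of £13,000: Vance, Rashid, and Lena each take £13,000.
Ualani's share (£39,000) is divided into 2 shares of £19,500: Tavita and Una each take £19,500.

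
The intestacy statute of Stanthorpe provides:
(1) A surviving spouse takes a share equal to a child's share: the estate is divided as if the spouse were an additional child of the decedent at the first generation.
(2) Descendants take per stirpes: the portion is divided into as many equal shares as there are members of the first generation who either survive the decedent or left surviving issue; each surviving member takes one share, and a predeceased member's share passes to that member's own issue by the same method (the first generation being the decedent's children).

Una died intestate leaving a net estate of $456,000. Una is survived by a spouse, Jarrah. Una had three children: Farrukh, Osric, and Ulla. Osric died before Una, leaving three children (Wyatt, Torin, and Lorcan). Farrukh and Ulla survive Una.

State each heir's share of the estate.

Jarrah: $114,000; Farrukh: $114,000; Wyatt: $38,000; Torin: $38,000; Lorcan: $38,000; Ulla: $114,000

The spouse counts as an additional share at the children's level, so there are 4 primary shares of $114,000. Jarrah takes one such share ($114,000).
The children's combined portion ($342,000) is divided into 3 shares of $114,000: Farrukh and Ulla each take $114,000; Osric's $114,000 share passes to Osric's issue.
Osric's share ($114,000) is divided into 3 shares of $38,000: Wyatt, Torin, and Lorcan each take $38,000.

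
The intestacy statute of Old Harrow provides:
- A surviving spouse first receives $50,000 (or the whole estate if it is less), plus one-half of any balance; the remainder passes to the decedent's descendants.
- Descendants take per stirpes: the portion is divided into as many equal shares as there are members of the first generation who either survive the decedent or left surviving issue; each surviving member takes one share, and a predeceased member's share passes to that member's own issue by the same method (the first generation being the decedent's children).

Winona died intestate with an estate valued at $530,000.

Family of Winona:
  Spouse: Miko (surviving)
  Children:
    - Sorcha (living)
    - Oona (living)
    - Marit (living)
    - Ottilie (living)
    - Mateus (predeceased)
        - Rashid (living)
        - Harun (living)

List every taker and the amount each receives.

Miko: $290,000; Sorcha: $48,000; Oona: $48,000; Marit: $48,000; Ottilie: $48,000; Rashid: $24,000; Harun: $24,000

Miko first takes $50,000, leaving a balance of $480,000. Miko then takes one-half of the balance ($240,000), for a total of $290,000. The remaining $240,000 passes to the descendants.
The descendants' portion ($240,000) is divided into 5 shares of $48,000: Sorcha, Oona, Marit, and Ottilie each take $48,000; Mateus's $48,000 share passes to Mateus's issue.
Mateus's share ($48,000) is divided into 2 shares of $24,000: Rashid and Harun each take $24,000.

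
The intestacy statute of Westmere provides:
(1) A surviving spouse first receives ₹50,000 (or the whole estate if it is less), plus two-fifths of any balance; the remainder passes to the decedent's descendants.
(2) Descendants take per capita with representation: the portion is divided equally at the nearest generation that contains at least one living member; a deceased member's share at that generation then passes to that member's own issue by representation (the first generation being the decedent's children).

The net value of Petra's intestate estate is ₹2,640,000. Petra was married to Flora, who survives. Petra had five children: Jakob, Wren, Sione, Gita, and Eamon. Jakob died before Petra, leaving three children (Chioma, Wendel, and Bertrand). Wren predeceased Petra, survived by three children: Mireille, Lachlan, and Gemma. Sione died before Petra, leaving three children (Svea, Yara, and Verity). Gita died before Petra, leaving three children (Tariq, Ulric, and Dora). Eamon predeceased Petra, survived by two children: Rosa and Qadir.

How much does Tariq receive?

Tariq receives ₹111,000.

Flora first takes ₹50,000, leaving a balance of ₹2,590,000. Flora then takes two-fifths of the balance (₹1,036,000), for a total of ₹1,086,000. The remaining ₹1,554,000 passes to the descendants.
No child survives, so the initial division is made at the grandchildren's generation.
The descendants' portion (₹1,554,000) is divided into 14 shares of ₹111,000: Chioma, Wendel, Bertrand, Mireille, Lachlan, Gemma, Svea, Yara, Verity, Tariq, Ulric, Dora, Rosa, and Qadir each take ₹111,000.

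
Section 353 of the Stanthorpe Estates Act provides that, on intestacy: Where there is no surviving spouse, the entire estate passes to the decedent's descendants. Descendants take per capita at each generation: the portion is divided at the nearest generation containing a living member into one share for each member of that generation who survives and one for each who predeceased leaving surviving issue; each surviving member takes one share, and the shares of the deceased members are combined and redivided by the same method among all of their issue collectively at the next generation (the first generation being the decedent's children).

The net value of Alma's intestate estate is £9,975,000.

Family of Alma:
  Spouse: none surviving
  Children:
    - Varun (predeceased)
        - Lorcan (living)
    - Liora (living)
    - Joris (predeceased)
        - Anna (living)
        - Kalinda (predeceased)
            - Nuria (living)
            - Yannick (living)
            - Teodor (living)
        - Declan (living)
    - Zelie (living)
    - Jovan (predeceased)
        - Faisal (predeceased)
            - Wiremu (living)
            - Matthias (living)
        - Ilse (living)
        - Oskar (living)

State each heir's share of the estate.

The entire £9,975,000 passes to the descendants.
That amount (£9,975,000) is divided at the children's generation into 5 shares of £1,995,000. Liora and Zelie each take £1,995,000. The 3 shares of the deceased (Varun, Joris, and Jovan) are combined into a pool of £5,985,000.
That pool (£5,985,000) is divided at the grandchildren's generation into 7 shares of £855,000. Lorcan, Anna, Declan, Ilse, and Oskar each take £855,000. The 2 shares of the deceased (Kalinda and Faisal) are combined into a pool of £1,710,000.
That pool (£1,710,000) is divided at the great-grandchildren's generation equally among Nuria, Yannick, Teodor, Wiremu, and Matthias: £342,000 each.

Lorcan: £855,000; Liora: £1,995,000; Anna: £855,000; Nuria: £342,000; Yannick: £342,000; Teodor: £342,000; Declan: £855,000; Zelie: £1,995,000; Wiremu: £342,000; Matthias: £342,000; Ilse: £855,000; Oskar: £855,000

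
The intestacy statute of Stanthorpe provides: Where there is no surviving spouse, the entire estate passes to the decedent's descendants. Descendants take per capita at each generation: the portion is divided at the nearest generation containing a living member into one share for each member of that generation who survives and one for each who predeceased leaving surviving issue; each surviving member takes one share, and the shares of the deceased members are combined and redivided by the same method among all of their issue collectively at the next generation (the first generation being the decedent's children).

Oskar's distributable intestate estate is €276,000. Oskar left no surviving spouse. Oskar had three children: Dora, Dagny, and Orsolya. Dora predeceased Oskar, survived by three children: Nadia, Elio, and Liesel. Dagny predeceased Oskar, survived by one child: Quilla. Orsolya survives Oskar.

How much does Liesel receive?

Liesel receives €46,000.

The entire €276,000 passes to the descendants.
That amount (€276,000) is divided at the children's generation into 3 shares of €92,000. Orsolya takes €92,000. The 2 shares of the deceased (Dora and Dagny) are combined into a pool of €184,000.
That pool (€184,000) is divided at the grandchildren's generation equally among Nadia, Elio, Liesel, and Quilla: €46,000 each.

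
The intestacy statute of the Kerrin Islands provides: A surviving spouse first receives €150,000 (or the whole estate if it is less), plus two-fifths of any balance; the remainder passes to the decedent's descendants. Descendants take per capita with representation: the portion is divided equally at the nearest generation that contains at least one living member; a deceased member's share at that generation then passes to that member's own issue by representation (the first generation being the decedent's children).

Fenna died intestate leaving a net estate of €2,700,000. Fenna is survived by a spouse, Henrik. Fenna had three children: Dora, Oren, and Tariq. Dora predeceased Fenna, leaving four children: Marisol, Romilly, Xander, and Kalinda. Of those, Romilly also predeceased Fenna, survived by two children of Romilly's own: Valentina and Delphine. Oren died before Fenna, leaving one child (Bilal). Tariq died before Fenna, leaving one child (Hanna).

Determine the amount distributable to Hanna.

Hanna receives €255,000.

Henrik first takes €150,000, leaving a balance of €2,550,000. Henrik then takes two-fifths of the balance (€1,020,000), for a total of €1,170,000. The remaining €1,530,000 passes to the descendants.
No child survives, so the initial division is made at the grandchildren's generation.
The descendants' portion (€1,530,000) is divided into 6 shares of €255,000: Marisol, Xander, Kalinda, Bilal, and Hanna each take €255,000; Romilly's €255,000 share passes to Romilly's issue.
Romilly's share (€255,000) is divided into 2 shares of €127,500: Valentina and Delphine each take €127,500.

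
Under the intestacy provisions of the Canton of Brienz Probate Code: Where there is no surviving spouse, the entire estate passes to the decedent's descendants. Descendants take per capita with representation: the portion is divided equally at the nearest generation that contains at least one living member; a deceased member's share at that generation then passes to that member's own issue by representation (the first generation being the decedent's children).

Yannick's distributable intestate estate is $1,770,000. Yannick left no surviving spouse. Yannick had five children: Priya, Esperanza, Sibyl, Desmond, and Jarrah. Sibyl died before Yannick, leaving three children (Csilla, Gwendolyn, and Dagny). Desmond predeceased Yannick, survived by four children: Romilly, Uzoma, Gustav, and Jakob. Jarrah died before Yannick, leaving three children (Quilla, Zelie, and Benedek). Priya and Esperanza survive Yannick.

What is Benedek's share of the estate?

Benedek receives $118,000.

The entire $1,770,000 passes to the descendants.
That amount ($1,770,000) is divided into 5 shares of $354,000: Priya and Esperanza each take $354,000; Sibyl's $354,000 share passes to Sibyl's issue; Desmond's $354,000 share passes to Desmond's issue; Jarrah's $354,000 share passes to Jarrah's issue.
Sibyl's share ($354,000) is divided into 3 shares of $118,000: Csilla, Gwendolyn, and Dagny each take $118,000.
Desmond's share ($354,000) is divided into 4 shares of $88,500: Romilly, Uzoma, Gustav, and Jakob each take $88,500.
Jarrah's share ($354,000) is divided into 3 shares of $118,000: Quilla, Zelie, and Benedek each take $118,000.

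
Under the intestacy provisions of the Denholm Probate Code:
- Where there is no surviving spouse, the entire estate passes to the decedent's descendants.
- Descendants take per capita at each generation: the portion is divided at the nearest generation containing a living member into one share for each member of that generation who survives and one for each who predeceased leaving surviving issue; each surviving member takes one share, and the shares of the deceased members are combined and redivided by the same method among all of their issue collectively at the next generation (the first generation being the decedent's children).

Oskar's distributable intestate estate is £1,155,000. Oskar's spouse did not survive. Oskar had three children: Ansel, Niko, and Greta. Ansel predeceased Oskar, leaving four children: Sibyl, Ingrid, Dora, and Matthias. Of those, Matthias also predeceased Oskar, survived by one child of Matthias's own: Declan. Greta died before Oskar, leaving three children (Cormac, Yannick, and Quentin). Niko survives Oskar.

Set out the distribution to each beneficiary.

The entire £1,155,000 passes to the descendants.
That amount (£1,155,000) is divided at the children's generation into 3 shares of £385,000. Niko takes £385,000. The 2 shares of the deceased (Ansel and Greta) are combined into a pool of £770,000.
That pool (£770,000) is divided at the grandchildren's generation into 7 shares of £110,000. Sibyl, Ingrid, Dora, Cormac, Yannick, and Quentin each take £110,000. The remaining share for the deceased Matthias (£110,000) is carried to the next generation.
That pool (£110,000) passes entirely to Declan, the sole taker at the great-grandchildren's generation.

Sibyl: £110,000; Ingrid: £110,000; Dora: £110,000; Declan: £110,000; Niko: £385,000; Cormac: £110,000; Yannick: £110,000; Quentin: £110,000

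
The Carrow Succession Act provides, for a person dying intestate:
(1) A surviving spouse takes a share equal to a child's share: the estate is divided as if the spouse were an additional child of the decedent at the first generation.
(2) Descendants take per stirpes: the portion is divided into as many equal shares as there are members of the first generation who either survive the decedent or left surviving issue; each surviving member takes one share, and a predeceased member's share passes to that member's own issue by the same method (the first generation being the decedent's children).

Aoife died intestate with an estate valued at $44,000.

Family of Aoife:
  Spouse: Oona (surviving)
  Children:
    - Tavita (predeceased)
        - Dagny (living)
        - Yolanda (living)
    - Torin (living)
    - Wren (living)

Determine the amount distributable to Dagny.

The spouse counts as an additional share at the children's level, so there are 4 primary shares of $11,000. Oona takes one such share ($11,000).
The children's combined portion ($33,000) is divided into 3 shares of $11,000: Torin and Wren each take $11,000; Tavita's $11,000 share passes to Tavita's issue.
Tavita's share ($11,000) is divided into 2 shares of $5,500: Dagny and Yolanda each take $5,500.

Dagny receives $5,500.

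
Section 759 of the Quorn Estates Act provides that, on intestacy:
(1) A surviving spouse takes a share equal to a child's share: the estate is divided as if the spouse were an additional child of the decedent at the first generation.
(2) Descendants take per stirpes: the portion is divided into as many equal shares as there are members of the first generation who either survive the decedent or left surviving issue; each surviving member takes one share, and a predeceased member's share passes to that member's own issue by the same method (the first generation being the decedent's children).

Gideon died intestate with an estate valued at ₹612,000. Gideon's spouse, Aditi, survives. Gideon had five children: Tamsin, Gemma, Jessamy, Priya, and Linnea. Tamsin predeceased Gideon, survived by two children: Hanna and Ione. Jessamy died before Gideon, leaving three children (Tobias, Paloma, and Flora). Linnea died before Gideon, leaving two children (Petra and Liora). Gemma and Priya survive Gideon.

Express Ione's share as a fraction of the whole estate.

Ione receives 1/12 of the estate.

The spouse counts as an additional share at the children's level, so there are 6 primary shares of ₹102,000. Aditi takes one such share (₹102,000).
The children's combined portion (₹510,000) is divided into 5 shares of ₹102,000: Gemma and Priya each take ₹102,000; Tamsin's ₹102,000 share passes to Tamsin's issue; Jessamy's ₹102,000 share passes to Jessamy's issue; Linnea's ₹102,000 share passes to Linnea's issue.
Tamsin's share (₹102,000) is divided into 2 shares of ₹51,000: Hanna and Ione each take ₹51,000.
Jessamy's share (₹102,000) is divided into 3 shares of ₹34,000: Tobias, Paloma, and Flora each take ₹34,000.
Linnea's share (₹102,000) is divided into 2 shares of ₹51,000: Petra and Liora each take ₹51,000.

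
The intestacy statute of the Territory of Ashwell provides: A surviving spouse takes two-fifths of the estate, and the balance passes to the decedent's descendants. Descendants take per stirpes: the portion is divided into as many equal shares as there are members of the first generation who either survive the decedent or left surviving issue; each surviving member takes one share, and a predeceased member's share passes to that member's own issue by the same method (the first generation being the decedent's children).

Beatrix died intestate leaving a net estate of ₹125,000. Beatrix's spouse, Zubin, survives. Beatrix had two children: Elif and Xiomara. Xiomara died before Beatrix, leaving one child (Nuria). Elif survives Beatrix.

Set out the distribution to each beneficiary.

Zubin takes two-fifths of ₹125,000 = ₹50,000. The remaining ₹75,000 passes to the descendants.
The descendants' portion (₹75,000) is divided into 2 shares of ₹37,500: Elif takes ₹37,500; Xiomara's ₹37,500 share passes to Xiomara's issue.
Xiomara's share (₹37,500) passes entirely to Nuria.

Zubin: ₹50,000; Elif: ₹37,500; Nuria: ₹37,500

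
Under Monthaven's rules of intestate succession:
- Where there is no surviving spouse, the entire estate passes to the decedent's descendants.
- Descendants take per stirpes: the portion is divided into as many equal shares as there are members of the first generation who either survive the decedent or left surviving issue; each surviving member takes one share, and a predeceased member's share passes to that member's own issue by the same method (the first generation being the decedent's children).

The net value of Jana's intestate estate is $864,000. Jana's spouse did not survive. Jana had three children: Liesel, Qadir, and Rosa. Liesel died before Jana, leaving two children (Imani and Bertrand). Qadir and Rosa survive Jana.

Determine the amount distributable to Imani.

Imani receives $144,000.

The entire $864,000 passes to the descendants.
That amount ($864,000) is divided into 3 shares of $288,000: Qadir and Rosa each take $288,000; Liesel's $288,000 share passes to Liesel's issue.
Liesel's share ($288,000) is divided into 2 shares of $144,000: Imani and Bertrand each take $144,000.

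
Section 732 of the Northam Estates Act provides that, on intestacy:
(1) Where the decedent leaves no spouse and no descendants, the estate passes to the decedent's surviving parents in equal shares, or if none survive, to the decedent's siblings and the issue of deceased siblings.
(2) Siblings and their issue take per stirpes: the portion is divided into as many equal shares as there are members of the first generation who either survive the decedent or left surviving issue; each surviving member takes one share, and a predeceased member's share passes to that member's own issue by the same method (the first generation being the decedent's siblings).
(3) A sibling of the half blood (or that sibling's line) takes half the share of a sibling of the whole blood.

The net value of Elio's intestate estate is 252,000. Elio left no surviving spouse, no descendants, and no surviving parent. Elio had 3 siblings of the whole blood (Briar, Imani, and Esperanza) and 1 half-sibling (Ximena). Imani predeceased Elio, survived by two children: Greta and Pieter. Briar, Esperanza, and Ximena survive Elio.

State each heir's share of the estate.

Briar: 72,000; Greta: 36,000; Pieter: 36,000; Esperanza: 72,000; Ximena: 36,000

The entire 252,000 passes to the siblings and their issue.
Counting each half-blood sibling's line as half a unit, there are 7/2 units in 252,000, so one unit is 72,000. Whole-blood lines (Briar, Imani, and Esperanza) take 72,000 each; half-blood lines (Ximena) take 36,000 each.
Imani's share (72,000) is divided into 2 shares of 36,000: Greta and Pieter each take 36,000.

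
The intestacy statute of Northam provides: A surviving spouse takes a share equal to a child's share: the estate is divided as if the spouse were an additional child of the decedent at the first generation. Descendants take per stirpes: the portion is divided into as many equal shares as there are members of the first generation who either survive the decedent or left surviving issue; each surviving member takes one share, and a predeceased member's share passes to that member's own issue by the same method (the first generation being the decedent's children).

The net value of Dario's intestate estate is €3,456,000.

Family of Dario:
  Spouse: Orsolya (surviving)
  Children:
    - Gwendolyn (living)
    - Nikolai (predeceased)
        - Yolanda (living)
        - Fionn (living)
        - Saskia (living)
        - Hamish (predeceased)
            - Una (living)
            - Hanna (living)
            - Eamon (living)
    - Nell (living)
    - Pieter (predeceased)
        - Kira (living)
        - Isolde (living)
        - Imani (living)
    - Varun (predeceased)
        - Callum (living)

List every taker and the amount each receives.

Orsolya: €576,000; Gwendolyn: €576,000; Yolanda: €144,000; Fionn: €144,000; Saskia: €144,000; Una: €48,000; Hanna: €48,000; Eamon: €48,000; Nell: €576,000; Kira: €192,000; Isolde: €192,000; Imani: €192,000; Callum: €576,000

The spouse counts as an additional share at the children's level, so there are 6 primary shares of €576,000. Orsolya takes one such share (€576,000).
The children's combined portion (€2,880,000) is divided into 5 shares of €576,000: Gwendolyn and Nell each take €576,000; Nikolai's €576,000 share passes to Nikolai's issue; Pieter's €576,000 share passes to Pieter's issue; Varun's €576,000 share passes to Varun's issue.
Nikolai's share (€576,000) is divided into 4 shares of €144,000: Yolanda, Fionn, and Saskia each take €144,000; Hamish's €144,000 share passes to Hamish's issue.
Hamish's share (€144,000) is divided into 3 shares of €48,000: Una, Hanna, and Eamon each take €48,000.
Pieter's share (€576,000) is divided into 3 shares of €192,000: Kira, Isolde, and Imani each take €192,000.
Varun's share (€576,000) passes entirely to Callum.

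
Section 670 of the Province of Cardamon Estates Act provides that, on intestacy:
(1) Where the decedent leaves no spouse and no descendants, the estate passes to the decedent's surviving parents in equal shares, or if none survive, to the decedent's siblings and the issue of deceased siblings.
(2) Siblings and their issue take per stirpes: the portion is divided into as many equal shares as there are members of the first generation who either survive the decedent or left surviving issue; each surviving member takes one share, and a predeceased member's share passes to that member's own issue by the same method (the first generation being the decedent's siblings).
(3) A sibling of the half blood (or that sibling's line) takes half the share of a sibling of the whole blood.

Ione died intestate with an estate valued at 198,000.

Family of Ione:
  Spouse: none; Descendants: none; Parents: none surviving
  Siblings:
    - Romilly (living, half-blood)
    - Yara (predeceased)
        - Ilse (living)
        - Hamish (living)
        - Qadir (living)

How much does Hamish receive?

The entire 198,000 passes to the siblings and their issue.
Counting each half-blood sibling's line as half a unit, there are 3/2 units in 198,000, so one unit is 132,000. Whole-blood lines (Yara) take 132,000 each; half-blood lines (Romilly) take 66,000 each.
Yara's share (132,000) is divided into 3 shares of 44,000: Ilse, Hamish, and Qadir each take 44,000.

Hamish receives 44,000.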